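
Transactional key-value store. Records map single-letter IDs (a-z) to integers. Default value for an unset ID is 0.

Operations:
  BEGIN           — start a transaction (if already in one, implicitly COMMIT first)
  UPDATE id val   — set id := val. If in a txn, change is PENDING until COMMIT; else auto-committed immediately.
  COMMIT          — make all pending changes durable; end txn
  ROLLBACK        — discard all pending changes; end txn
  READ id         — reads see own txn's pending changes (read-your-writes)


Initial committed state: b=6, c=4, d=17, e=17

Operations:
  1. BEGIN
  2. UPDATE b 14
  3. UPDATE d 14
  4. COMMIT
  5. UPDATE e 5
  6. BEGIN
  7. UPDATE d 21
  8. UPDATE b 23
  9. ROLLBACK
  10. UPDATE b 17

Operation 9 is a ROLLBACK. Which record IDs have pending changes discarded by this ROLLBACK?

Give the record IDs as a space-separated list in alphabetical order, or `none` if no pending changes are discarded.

Answer: b d

Derivation:
Initial committed: {b=6, c=4, d=17, e=17}
Op 1: BEGIN: in_txn=True, pending={}
Op 2: UPDATE b=14 (pending; pending now {b=14})
Op 3: UPDATE d=14 (pending; pending now {b=14, d=14})
Op 4: COMMIT: merged ['b', 'd'] into committed; committed now {b=14, c=4, d=14, e=17}
Op 5: UPDATE e=5 (auto-commit; committed e=5)
Op 6: BEGIN: in_txn=True, pending={}
Op 7: UPDATE d=21 (pending; pending now {d=21})
Op 8: UPDATE b=23 (pending; pending now {b=23, d=21})
Op 9: ROLLBACK: discarded pending ['b', 'd']; in_txn=False
Op 10: UPDATE b=17 (auto-commit; committed b=17)
ROLLBACK at op 9 discards: ['b', 'd']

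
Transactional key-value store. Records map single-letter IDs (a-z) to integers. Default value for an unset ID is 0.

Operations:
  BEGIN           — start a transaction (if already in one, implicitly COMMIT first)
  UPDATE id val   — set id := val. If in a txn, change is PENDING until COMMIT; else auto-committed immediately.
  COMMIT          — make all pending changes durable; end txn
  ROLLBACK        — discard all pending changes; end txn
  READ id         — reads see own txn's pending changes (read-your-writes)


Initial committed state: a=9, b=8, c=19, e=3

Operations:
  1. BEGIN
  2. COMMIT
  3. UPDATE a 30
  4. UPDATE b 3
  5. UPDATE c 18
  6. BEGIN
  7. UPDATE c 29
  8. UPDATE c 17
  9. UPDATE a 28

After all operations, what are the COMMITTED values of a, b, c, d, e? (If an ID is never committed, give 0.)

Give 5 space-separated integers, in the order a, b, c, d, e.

Answer: 30 3 18 0 3

Derivation:
Initial committed: {a=9, b=8, c=19, e=3}
Op 1: BEGIN: in_txn=True, pending={}
Op 2: COMMIT: merged [] into committed; committed now {a=9, b=8, c=19, e=3}
Op 3: UPDATE a=30 (auto-commit; committed a=30)
Op 4: UPDATE b=3 (auto-commit; committed b=3)
Op 5: UPDATE c=18 (auto-commit; committed c=18)
Op 6: BEGIN: in_txn=True, pending={}
Op 7: UPDATE c=29 (pending; pending now {c=29})
Op 8: UPDATE c=17 (pending; pending now {c=17})
Op 9: UPDATE a=28 (pending; pending now {a=28, c=17})
Final committed: {a=30, b=3, c=18, e=3}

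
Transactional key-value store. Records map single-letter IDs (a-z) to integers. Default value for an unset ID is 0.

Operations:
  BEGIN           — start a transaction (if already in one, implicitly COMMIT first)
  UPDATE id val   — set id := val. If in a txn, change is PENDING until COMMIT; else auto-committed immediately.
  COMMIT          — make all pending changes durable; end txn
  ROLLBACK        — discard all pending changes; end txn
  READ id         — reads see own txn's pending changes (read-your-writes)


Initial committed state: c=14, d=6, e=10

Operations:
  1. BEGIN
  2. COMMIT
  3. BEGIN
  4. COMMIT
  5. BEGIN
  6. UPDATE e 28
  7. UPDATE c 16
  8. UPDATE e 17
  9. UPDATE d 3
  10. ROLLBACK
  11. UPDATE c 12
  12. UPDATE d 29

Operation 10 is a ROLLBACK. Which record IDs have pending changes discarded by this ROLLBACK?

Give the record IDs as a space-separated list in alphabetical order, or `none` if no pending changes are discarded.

Initial committed: {c=14, d=6, e=10}
Op 1: BEGIN: in_txn=True, pending={}
Op 2: COMMIT: merged [] into committed; committed now {c=14, d=6, e=10}
Op 3: BEGIN: in_txn=True, pending={}
Op 4: COMMIT: merged [] into committed; committed now {c=14, d=6, e=10}
Op 5: BEGIN: in_txn=True, pending={}
Op 6: UPDATE e=28 (pending; pending now {e=28})
Op 7: UPDATE c=16 (pending; pending now {c=16, e=28})
Op 8: UPDATE e=17 (pending; pending now {c=16, e=17})
Op 9: UPDATE d=3 (pending; pending now {c=16, d=3, e=17})
Op 10: ROLLBACK: discarded pending ['c', 'd', 'e']; in_txn=False
Op 11: UPDATE c=12 (auto-commit; committed c=12)
Op 12: UPDATE d=29 (auto-commit; committed d=29)
ROLLBACK at op 10 discards: ['c', 'd', 'e']

Answer: c d e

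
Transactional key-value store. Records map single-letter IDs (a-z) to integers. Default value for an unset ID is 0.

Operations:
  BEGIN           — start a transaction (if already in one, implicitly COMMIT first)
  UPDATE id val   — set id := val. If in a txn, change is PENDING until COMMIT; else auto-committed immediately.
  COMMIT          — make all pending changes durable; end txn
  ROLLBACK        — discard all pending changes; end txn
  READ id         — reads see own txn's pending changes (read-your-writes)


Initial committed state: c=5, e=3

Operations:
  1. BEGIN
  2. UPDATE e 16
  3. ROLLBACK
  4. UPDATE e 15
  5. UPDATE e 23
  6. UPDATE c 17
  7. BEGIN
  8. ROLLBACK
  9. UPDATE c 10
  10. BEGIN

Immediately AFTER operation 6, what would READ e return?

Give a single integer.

Answer: 23

Derivation:
Initial committed: {c=5, e=3}
Op 1: BEGIN: in_txn=True, pending={}
Op 2: UPDATE e=16 (pending; pending now {e=16})
Op 3: ROLLBACK: discarded pending ['e']; in_txn=False
Op 4: UPDATE e=15 (auto-commit; committed e=15)
Op 5: UPDATE e=23 (auto-commit; committed e=23)
Op 6: UPDATE c=17 (auto-commit; committed c=17)
After op 6: visible(e) = 23 (pending={}, committed={c=17, e=23})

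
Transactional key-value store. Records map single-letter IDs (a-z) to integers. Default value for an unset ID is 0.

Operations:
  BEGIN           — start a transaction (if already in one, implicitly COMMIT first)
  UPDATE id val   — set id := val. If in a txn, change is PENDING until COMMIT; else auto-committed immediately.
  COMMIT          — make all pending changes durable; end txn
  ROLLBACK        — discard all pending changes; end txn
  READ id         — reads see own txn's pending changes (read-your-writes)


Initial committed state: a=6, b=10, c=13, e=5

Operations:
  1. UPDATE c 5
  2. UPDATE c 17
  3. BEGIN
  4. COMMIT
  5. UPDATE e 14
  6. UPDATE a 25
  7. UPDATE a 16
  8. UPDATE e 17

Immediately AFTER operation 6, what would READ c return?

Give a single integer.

Answer: 17

Derivation:
Initial committed: {a=6, b=10, c=13, e=5}
Op 1: UPDATE c=5 (auto-commit; committed c=5)
Op 2: UPDATE c=17 (auto-commit; committed c=17)
Op 3: BEGIN: in_txn=True, pending={}
Op 4: COMMIT: merged [] into committed; committed now {a=6, b=10, c=17, e=5}
Op 5: UPDATE e=14 (auto-commit; committed e=14)
Op 6: UPDATE a=25 (auto-commit; committed a=25)
After op 6: visible(c) = 17 (pending={}, committed={a=25, b=10, c=17, e=14})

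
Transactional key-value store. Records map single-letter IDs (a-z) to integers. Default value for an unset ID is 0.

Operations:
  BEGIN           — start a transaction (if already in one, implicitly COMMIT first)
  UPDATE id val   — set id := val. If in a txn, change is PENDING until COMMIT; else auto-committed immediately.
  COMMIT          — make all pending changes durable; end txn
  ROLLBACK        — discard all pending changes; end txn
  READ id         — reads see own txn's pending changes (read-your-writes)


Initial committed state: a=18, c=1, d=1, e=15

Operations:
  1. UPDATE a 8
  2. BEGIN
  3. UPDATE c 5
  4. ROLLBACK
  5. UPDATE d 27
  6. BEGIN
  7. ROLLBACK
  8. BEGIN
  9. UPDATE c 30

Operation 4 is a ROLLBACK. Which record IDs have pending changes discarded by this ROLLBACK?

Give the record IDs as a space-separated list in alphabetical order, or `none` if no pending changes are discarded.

Initial committed: {a=18, c=1, d=1, e=15}
Op 1: UPDATE a=8 (auto-commit; committed a=8)
Op 2: BEGIN: in_txn=True, pending={}
Op 3: UPDATE c=5 (pending; pending now {c=5})
Op 4: ROLLBACK: discarded pending ['c']; in_txn=False
Op 5: UPDATE d=27 (auto-commit; committed d=27)
Op 6: BEGIN: in_txn=True, pending={}
Op 7: ROLLBACK: discarded pending []; in_txn=False
Op 8: BEGIN: in_txn=True, pending={}
Op 9: UPDATE c=30 (pending; pending now {c=30})
ROLLBACK at op 4 discards: ['c']

Answer: c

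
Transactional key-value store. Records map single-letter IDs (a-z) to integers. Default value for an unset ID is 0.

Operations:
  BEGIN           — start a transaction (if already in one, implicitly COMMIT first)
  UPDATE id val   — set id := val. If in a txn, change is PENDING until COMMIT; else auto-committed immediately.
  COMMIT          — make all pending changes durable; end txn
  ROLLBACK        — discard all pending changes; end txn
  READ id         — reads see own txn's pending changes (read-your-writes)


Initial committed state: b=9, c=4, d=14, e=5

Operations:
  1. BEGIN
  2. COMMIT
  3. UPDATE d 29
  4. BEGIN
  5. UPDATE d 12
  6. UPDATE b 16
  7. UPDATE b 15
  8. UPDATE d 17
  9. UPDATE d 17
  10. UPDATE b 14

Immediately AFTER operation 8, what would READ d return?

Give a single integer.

Initial committed: {b=9, c=4, d=14, e=5}
Op 1: BEGIN: in_txn=True, pending={}
Op 2: COMMIT: merged [] into committed; committed now {b=9, c=4, d=14, e=5}
Op 3: UPDATE d=29 (auto-commit; committed d=29)
Op 4: BEGIN: in_txn=True, pending={}
Op 5: UPDATE d=12 (pending; pending now {d=12})
Op 6: UPDATE b=16 (pending; pending now {b=16, d=12})
Op 7: UPDATE b=15 (pending; pending now {b=15, d=12})
Op 8: UPDATE d=17 (pending; pending now {b=15, d=17})
After op 8: visible(d) = 17 (pending={b=15, d=17}, committed={b=9, c=4, d=29, e=5})

Answer: 17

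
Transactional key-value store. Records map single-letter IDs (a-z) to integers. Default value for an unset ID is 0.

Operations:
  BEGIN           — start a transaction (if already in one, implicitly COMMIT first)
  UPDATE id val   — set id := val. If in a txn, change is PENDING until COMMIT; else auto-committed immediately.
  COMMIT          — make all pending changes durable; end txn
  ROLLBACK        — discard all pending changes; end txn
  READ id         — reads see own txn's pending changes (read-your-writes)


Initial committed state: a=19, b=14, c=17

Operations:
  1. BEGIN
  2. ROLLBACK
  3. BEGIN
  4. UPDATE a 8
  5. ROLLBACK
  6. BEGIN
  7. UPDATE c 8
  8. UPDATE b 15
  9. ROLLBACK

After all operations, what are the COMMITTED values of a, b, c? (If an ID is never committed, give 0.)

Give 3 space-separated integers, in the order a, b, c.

Answer: 19 14 17

Derivation:
Initial committed: {a=19, b=14, c=17}
Op 1: BEGIN: in_txn=True, pending={}
Op 2: ROLLBACK: discarded pending []; in_txn=False
Op 3: BEGIN: in_txn=True, pending={}
Op 4: UPDATE a=8 (pending; pending now {a=8})
Op 5: ROLLBACK: discarded pending ['a']; in_txn=False
Op 6: BEGIN: in_txn=True, pending={}
Op 7: UPDATE c=8 (pending; pending now {c=8})
Op 8: UPDATE b=15 (pending; pending now {b=15, c=8})
Op 9: ROLLBACK: discarded pending ['b', 'c']; in_txn=False
Final committed: {a=19, b=14, c=17}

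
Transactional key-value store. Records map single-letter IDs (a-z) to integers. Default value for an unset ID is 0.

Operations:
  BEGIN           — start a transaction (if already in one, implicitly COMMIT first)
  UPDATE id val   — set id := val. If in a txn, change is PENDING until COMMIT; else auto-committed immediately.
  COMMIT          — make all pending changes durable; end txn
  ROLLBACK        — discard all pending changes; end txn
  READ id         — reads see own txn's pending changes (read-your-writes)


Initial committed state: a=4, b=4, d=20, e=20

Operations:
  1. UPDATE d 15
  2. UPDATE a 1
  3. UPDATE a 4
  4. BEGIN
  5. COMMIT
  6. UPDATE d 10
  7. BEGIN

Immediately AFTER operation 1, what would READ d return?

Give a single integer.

Answer: 15

Derivation:
Initial committed: {a=4, b=4, d=20, e=20}
Op 1: UPDATE d=15 (auto-commit; committed d=15)
After op 1: visible(d) = 15 (pending={}, committed={a=4, b=4, d=15, e=20})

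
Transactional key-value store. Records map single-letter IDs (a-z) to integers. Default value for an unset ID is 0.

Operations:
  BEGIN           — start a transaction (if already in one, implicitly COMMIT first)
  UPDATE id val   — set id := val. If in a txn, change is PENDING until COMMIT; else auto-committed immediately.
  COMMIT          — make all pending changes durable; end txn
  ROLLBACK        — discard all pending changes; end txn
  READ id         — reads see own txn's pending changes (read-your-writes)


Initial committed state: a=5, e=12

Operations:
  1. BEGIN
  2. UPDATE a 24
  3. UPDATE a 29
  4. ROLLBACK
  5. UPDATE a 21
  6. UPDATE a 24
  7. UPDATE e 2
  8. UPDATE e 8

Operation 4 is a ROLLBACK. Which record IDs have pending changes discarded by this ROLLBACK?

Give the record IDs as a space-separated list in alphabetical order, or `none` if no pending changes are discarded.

Answer: a

Derivation:
Initial committed: {a=5, e=12}
Op 1: BEGIN: in_txn=True, pending={}
Op 2: UPDATE a=24 (pending; pending now {a=24})
Op 3: UPDATE a=29 (pending; pending now {a=29})
Op 4: ROLLBACK: discarded pending ['a']; in_txn=False
Op 5: UPDATE a=21 (auto-commit; committed a=21)
Op 6: UPDATE a=24 (auto-commit; committed a=24)
Op 7: UPDATE e=2 (auto-commit; committed e=2)
Op 8: UPDATE e=8 (auto-commit; committed e=8)
ROLLBACK at op 4 discards: ['a']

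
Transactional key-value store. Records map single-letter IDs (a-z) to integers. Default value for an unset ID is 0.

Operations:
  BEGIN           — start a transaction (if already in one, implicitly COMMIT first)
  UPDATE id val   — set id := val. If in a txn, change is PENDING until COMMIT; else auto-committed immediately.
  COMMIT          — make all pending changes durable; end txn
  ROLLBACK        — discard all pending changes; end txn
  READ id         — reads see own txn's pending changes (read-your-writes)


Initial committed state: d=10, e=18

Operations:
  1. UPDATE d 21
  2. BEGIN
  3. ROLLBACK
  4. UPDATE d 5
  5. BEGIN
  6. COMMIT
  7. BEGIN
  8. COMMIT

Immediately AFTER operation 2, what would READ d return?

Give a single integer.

Answer: 21

Derivation:
Initial committed: {d=10, e=18}
Op 1: UPDATE d=21 (auto-commit; committed d=21)
Op 2: BEGIN: in_txn=True, pending={}
After op 2: visible(d) = 21 (pending={}, committed={d=21, e=18})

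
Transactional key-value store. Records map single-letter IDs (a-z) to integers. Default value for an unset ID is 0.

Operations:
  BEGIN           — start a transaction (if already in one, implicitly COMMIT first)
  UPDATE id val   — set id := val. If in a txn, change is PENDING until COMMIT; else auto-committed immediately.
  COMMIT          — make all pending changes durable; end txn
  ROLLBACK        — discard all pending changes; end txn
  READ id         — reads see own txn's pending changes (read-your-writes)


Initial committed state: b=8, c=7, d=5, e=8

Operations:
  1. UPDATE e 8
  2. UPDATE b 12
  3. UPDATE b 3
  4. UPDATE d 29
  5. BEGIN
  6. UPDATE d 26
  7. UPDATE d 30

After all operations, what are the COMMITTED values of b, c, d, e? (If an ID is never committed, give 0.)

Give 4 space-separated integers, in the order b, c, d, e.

Initial committed: {b=8, c=7, d=5, e=8}
Op 1: UPDATE e=8 (auto-commit; committed e=8)
Op 2: UPDATE b=12 (auto-commit; committed b=12)
Op 3: UPDATE b=3 (auto-commit; committed b=3)
Op 4: UPDATE d=29 (auto-commit; committed d=29)
Op 5: BEGIN: in_txn=True, pending={}
Op 6: UPDATE d=26 (pending; pending now {d=26})
Op 7: UPDATE d=30 (pending; pending now {d=30})
Final committed: {b=3, c=7, d=29, e=8}

Answer: 3 7 29 8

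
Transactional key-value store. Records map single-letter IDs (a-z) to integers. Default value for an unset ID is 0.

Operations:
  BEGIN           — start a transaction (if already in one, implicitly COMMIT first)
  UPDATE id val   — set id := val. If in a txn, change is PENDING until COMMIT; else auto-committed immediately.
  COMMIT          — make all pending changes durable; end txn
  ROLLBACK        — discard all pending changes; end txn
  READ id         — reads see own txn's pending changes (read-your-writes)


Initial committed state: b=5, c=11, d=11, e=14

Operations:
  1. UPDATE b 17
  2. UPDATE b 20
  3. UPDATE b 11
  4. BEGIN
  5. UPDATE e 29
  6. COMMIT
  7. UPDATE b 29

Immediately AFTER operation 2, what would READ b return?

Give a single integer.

Answer: 20

Derivation:
Initial committed: {b=5, c=11, d=11, e=14}
Op 1: UPDATE b=17 (auto-commit; committed b=17)
Op 2: UPDATE b=20 (auto-commit; committed b=20)
After op 2: visible(b) = 20 (pending={}, committed={b=20, c=11, d=11, e=14})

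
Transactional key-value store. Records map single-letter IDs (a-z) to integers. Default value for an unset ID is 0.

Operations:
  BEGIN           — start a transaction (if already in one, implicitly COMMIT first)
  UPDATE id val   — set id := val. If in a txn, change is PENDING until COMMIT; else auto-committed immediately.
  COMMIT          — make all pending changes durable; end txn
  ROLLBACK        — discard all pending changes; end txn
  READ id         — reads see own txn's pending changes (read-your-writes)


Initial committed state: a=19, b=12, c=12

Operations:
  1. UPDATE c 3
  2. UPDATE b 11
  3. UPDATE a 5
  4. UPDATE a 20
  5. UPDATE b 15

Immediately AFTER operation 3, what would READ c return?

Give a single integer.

Answer: 3

Derivation:
Initial committed: {a=19, b=12, c=12}
Op 1: UPDATE c=3 (auto-commit; committed c=3)
Op 2: UPDATE b=11 (auto-commit; committed b=11)
Op 3: UPDATE a=5 (auto-commit; committed a=5)
After op 3: visible(c) = 3 (pending={}, committed={a=5, b=11, c=3})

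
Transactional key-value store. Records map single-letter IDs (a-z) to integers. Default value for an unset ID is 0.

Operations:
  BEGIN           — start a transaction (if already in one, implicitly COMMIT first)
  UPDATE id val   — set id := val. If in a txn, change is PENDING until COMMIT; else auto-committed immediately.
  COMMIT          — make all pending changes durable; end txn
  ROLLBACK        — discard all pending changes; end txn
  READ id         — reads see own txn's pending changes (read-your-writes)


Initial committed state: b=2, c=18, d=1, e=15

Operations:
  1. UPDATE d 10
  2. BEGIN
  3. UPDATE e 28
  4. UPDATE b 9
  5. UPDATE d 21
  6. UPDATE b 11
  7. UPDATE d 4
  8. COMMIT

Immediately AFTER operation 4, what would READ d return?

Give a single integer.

Initial committed: {b=2, c=18, d=1, e=15}
Op 1: UPDATE d=10 (auto-commit; committed d=10)
Op 2: BEGIN: in_txn=True, pending={}
Op 3: UPDATE e=28 (pending; pending now {e=28})
Op 4: UPDATE b=9 (pending; pending now {b=9, e=28})
After op 4: visible(d) = 10 (pending={b=9, e=28}, committed={b=2, c=18, d=10, e=15})

Answer: 10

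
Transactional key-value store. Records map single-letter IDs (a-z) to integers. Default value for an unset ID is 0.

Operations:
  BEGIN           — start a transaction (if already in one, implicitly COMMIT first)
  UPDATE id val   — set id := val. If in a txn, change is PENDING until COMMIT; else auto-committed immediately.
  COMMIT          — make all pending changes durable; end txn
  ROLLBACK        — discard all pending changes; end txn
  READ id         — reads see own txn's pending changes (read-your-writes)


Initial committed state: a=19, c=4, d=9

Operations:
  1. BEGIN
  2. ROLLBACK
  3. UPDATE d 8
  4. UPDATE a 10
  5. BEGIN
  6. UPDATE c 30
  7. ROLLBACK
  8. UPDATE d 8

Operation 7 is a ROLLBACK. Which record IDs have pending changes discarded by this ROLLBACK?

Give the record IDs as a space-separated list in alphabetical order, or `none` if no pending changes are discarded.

Initial committed: {a=19, c=4, d=9}
Op 1: BEGIN: in_txn=True, pending={}
Op 2: ROLLBACK: discarded pending []; in_txn=False
Op 3: UPDATE d=8 (auto-commit; committed d=8)
Op 4: UPDATE a=10 (auto-commit; committed a=10)
Op 5: BEGIN: in_txn=True, pending={}
Op 6: UPDATE c=30 (pending; pending now {c=30})
Op 7: ROLLBACK: discarded pending ['c']; in_txn=False
Op 8: UPDATE d=8 (auto-commit; committed d=8)
ROLLBACK at op 7 discards: ['c']

Answer: c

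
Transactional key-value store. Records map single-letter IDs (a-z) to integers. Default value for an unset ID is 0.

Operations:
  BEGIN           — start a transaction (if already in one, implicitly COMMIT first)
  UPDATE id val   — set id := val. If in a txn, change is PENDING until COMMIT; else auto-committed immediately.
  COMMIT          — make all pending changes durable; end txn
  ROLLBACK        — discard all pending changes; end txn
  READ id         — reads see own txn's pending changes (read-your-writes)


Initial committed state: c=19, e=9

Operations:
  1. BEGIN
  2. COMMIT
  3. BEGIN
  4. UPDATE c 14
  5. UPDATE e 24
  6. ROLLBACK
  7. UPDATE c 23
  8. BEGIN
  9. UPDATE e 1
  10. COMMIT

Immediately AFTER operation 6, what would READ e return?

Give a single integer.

Answer: 9

Derivation:
Initial committed: {c=19, e=9}
Op 1: BEGIN: in_txn=True, pending={}
Op 2: COMMIT: merged [] into committed; committed now {c=19, e=9}
Op 3: BEGIN: in_txn=True, pending={}
Op 4: UPDATE c=14 (pending; pending now {c=14})
Op 5: UPDATE e=24 (pending; pending now {c=14, e=24})
Op 6: ROLLBACK: discarded pending ['c', 'e']; in_txn=False
After op 6: visible(e) = 9 (pending={}, committed={c=19, e=9})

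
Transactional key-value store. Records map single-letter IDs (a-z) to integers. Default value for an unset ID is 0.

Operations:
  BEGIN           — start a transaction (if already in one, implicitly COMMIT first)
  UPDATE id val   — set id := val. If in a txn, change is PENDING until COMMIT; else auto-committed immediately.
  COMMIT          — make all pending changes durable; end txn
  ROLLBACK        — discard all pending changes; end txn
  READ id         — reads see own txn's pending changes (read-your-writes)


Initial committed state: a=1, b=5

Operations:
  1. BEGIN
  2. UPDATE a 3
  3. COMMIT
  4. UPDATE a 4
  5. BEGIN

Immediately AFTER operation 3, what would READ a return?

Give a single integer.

Answer: 3

Derivation:
Initial committed: {a=1, b=5}
Op 1: BEGIN: in_txn=True, pending={}
Op 2: UPDATE a=3 (pending; pending now {a=3})
Op 3: COMMIT: merged ['a'] into committed; committed now {a=3, b=5}
After op 3: visible(a) = 3 (pending={}, committed={a=3, b=5})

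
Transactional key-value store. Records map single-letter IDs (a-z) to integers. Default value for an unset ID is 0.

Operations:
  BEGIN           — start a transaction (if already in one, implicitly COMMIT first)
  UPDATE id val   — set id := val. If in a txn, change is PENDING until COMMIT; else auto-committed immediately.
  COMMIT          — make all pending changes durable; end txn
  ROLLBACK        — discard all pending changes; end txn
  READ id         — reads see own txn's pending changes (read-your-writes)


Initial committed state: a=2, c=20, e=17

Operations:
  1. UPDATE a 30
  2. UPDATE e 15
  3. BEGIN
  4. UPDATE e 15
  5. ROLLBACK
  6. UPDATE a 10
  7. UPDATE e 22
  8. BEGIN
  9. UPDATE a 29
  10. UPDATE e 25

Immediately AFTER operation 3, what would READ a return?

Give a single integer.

Answer: 30

Derivation:
Initial committed: {a=2, c=20, e=17}
Op 1: UPDATE a=30 (auto-commit; committed a=30)
Op 2: UPDATE e=15 (auto-commit; committed e=15)
Op 3: BEGIN: in_txn=True, pending={}
After op 3: visible(a) = 30 (pending={}, committed={a=30, c=20, e=15})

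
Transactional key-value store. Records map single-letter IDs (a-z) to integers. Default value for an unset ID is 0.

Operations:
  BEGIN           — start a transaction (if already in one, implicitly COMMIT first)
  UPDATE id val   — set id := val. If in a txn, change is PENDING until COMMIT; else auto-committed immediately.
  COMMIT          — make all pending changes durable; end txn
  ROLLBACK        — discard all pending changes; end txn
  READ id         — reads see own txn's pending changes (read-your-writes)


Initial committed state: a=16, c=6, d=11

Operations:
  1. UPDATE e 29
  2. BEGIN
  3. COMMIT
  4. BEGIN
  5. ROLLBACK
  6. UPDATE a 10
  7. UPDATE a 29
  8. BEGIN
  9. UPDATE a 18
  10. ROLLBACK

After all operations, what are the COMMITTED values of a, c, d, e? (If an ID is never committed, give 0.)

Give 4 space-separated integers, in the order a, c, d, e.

Initial committed: {a=16, c=6, d=11}
Op 1: UPDATE e=29 (auto-commit; committed e=29)
Op 2: BEGIN: in_txn=True, pending={}
Op 3: COMMIT: merged [] into committed; committed now {a=16, c=6, d=11, e=29}
Op 4: BEGIN: in_txn=True, pending={}
Op 5: ROLLBACK: discarded pending []; in_txn=False
Op 6: UPDATE a=10 (auto-commit; committed a=10)
Op 7: UPDATE a=29 (auto-commit; committed a=29)
Op 8: BEGIN: in_txn=True, pending={}
Op 9: UPDATE a=18 (pending; pending now {a=18})
Op 10: ROLLBACK: discarded pending ['a']; in_txn=False
Final committed: {a=29, c=6, d=11, e=29}

Answer: 29 6 11 29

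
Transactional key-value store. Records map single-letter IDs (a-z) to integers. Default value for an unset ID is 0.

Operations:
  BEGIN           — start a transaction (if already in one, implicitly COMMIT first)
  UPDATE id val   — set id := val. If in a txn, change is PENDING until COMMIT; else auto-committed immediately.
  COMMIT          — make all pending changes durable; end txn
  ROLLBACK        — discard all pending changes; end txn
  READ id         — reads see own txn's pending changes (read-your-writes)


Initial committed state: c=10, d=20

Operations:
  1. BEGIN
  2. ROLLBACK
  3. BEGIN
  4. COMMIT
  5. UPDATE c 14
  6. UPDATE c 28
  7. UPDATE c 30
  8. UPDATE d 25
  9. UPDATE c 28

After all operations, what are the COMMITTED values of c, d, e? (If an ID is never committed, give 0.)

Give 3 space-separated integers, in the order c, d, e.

Initial committed: {c=10, d=20}
Op 1: BEGIN: in_txn=True, pending={}
Op 2: ROLLBACK: discarded pending []; in_txn=False
Op 3: BEGIN: in_txn=True, pending={}
Op 4: COMMIT: merged [] into committed; committed now {c=10, d=20}
Op 5: UPDATE c=14 (auto-commit; committed c=14)
Op 6: UPDATE c=28 (auto-commit; committed c=28)
Op 7: UPDATE c=30 (auto-commit; committed c=30)
Op 8: UPDATE d=25 (auto-commit; committed d=25)
Op 9: UPDATE c=28 (auto-commit; committed c=28)
Final committed: {c=28, d=25}

Answer: 28 25 0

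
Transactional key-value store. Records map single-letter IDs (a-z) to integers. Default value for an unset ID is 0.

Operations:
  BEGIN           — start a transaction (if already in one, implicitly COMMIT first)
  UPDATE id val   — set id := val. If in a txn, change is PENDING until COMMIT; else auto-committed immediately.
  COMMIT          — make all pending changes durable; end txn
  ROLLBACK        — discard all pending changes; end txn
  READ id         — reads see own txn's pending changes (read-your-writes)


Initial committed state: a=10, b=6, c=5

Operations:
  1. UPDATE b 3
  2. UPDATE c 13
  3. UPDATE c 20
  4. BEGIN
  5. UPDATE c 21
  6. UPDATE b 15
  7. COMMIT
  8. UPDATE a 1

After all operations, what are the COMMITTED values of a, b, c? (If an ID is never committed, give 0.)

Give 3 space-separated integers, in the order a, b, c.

Answer: 1 15 21

Derivation:
Initial committed: {a=10, b=6, c=5}
Op 1: UPDATE b=3 (auto-commit; committed b=3)
Op 2: UPDATE c=13 (auto-commit; committed c=13)
Op 3: UPDATE c=20 (auto-commit; committed c=20)
Op 4: BEGIN: in_txn=True, pending={}
Op 5: UPDATE c=21 (pending; pending now {c=21})
Op 6: UPDATE b=15 (pending; pending now {b=15, c=21})
Op 7: COMMIT: merged ['b', 'c'] into committed; committed now {a=10, b=15, c=21}
Op 8: UPDATE a=1 (auto-commit; committed a=1)
Final committed: {a=1, b=15, c=21}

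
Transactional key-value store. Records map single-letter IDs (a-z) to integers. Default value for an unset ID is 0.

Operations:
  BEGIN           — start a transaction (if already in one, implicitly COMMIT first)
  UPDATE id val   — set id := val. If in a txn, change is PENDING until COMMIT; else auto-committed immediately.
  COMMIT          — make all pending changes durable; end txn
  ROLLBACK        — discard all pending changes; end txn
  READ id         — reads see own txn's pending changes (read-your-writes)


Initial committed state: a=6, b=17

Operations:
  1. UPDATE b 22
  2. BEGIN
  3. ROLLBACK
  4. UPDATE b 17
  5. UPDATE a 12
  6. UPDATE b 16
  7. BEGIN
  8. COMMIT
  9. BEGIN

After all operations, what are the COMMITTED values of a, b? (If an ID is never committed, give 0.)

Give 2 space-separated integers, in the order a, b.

Answer: 12 16

Derivation:
Initial committed: {a=6, b=17}
Op 1: UPDATE b=22 (auto-commit; committed b=22)
Op 2: BEGIN: in_txn=True, pending={}
Op 3: ROLLBACK: discarded pending []; in_txn=False
Op 4: UPDATE b=17 (auto-commit; committed b=17)
Op 5: UPDATE a=12 (auto-commit; committed a=12)
Op 6: UPDATE b=16 (auto-commit; committed b=16)
Op 7: BEGIN: in_txn=True, pending={}
Op 8: COMMIT: merged [] into committed; committed now {a=12, b=16}
Op 9: BEGIN: in_txn=True, pending={}
Final committed: {a=12, b=16}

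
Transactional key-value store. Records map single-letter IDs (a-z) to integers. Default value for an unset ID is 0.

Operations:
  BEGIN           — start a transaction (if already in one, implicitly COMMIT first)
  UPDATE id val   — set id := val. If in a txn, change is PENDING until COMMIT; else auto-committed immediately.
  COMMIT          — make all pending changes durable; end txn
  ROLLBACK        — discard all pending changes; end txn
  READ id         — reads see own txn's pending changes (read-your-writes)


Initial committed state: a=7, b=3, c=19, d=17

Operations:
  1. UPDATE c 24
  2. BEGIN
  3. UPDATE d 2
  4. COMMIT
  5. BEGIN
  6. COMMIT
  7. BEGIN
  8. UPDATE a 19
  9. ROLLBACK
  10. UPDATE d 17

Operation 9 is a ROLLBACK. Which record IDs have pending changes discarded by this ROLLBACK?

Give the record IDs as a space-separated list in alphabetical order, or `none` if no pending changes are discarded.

Answer: a

Derivation:
Initial committed: {a=7, b=3, c=19, d=17}
Op 1: UPDATE c=24 (auto-commit; committed c=24)
Op 2: BEGIN: in_txn=True, pending={}
Op 3: UPDATE d=2 (pending; pending now {d=2})
Op 4: COMMIT: merged ['d'] into committed; committed now {a=7, b=3, c=24, d=2}
Op 5: BEGIN: in_txn=True, pending={}
Op 6: COMMIT: merged [] into committed; committed now {a=7, b=3, c=24, d=2}
Op 7: BEGIN: in_txn=True, pending={}
Op 8: UPDATE a=19 (pending; pending now {a=19})
Op 9: ROLLBACK: discarded pending ['a']; in_txn=False
Op 10: UPDATE d=17 (auto-commit; committed d=17)
ROLLBACK at op 9 discards: ['a']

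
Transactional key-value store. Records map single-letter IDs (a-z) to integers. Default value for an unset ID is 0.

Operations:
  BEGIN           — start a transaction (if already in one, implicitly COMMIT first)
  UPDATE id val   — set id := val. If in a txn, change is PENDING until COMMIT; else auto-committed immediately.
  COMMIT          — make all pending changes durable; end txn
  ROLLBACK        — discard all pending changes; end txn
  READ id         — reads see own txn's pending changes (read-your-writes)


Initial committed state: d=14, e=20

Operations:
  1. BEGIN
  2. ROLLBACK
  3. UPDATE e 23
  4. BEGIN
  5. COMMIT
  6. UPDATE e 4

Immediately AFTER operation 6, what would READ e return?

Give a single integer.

Answer: 4

Derivation:
Initial committed: {d=14, e=20}
Op 1: BEGIN: in_txn=True, pending={}
Op 2: ROLLBACK: discarded pending []; in_txn=False
Op 3: UPDATE e=23 (auto-commit; committed e=23)
Op 4: BEGIN: in_txn=True, pending={}
Op 5: COMMIT: merged [] into committed; committed now {d=14, e=23}
Op 6: UPDATE e=4 (auto-commit; committed e=4)
After op 6: visible(e) = 4 (pending={}, committed={d=14, e=4})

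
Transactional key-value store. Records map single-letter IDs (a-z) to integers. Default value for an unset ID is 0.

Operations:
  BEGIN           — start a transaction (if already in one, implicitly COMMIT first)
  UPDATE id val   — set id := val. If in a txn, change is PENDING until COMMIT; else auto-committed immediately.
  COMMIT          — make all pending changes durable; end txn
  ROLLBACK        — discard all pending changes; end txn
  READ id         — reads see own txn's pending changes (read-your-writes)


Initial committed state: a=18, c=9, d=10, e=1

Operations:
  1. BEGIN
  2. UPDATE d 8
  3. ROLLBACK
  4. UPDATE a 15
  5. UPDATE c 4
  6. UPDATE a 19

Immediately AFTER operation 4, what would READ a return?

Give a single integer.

Answer: 15

Derivation:
Initial committed: {a=18, c=9, d=10, e=1}
Op 1: BEGIN: in_txn=True, pending={}
Op 2: UPDATE d=8 (pending; pending now {d=8})
Op 3: ROLLBACK: discarded pending ['d']; in_txn=False
Op 4: UPDATE a=15 (auto-commit; committed a=15)
After op 4: visible(a) = 15 (pending={}, committed={a=15, c=9, d=10, e=1})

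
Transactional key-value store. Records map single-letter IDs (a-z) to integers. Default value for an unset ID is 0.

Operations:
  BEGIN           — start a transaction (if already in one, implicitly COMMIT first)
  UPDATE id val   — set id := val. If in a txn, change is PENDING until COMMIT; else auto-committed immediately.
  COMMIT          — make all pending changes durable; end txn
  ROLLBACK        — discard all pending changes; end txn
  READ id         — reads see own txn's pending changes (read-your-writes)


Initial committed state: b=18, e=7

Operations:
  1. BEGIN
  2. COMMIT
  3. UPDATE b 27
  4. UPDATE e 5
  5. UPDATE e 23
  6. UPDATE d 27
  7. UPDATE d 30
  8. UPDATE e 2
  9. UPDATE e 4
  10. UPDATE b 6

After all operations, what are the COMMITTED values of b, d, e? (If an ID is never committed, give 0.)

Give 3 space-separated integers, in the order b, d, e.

Answer: 6 30 4

Derivation:
Initial committed: {b=18, e=7}
Op 1: BEGIN: in_txn=True, pending={}
Op 2: COMMIT: merged [] into committed; committed now {b=18, e=7}
Op 3: UPDATE b=27 (auto-commit; committed b=27)
Op 4: UPDATE e=5 (auto-commit; committed e=5)
Op 5: UPDATE e=23 (auto-commit; committed e=23)
Op 6: UPDATE d=27 (auto-commit; committed d=27)
Op 7: UPDATE d=30 (auto-commit; committed d=30)
Op 8: UPDATE e=2 (auto-commit; committed e=2)
Op 9: UPDATE e=4 (auto-commit; committed e=4)
Op 10: UPDATE b=6 (auto-commit; committed b=6)
Final committed: {b=6, d=30, e=4}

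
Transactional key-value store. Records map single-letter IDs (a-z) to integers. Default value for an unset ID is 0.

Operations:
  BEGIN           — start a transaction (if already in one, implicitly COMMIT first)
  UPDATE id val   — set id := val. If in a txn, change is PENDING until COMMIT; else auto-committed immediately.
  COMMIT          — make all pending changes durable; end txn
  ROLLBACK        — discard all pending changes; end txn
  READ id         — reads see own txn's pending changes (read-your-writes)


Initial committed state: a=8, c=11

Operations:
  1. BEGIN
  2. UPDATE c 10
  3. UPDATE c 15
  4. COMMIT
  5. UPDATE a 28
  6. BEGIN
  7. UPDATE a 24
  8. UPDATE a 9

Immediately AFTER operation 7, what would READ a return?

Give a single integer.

Answer: 24

Derivation:
Initial committed: {a=8, c=11}
Op 1: BEGIN: in_txn=True, pending={}
Op 2: UPDATE c=10 (pending; pending now {c=10})
Op 3: UPDATE c=15 (pending; pending now {c=15})
Op 4: COMMIT: merged ['c'] into committed; committed now {a=8, c=15}
Op 5: UPDATE a=28 (auto-commit; committed a=28)
Op 6: BEGIN: in_txn=True, pending={}
Op 7: UPDATE a=24 (pending; pending now {a=24})
After op 7: visible(a) = 24 (pending={a=24}, committed={a=28, c=15})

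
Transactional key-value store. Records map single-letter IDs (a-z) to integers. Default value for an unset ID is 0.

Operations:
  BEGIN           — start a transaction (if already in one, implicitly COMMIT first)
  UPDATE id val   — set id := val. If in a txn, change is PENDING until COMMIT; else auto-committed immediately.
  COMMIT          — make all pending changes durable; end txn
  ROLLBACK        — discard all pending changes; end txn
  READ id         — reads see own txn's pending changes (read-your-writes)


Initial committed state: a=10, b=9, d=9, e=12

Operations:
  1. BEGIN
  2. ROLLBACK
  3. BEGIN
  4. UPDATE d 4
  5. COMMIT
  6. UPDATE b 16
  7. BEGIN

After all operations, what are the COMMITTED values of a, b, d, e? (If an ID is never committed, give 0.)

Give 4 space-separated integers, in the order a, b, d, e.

Answer: 10 16 4 12

Derivation:
Initial committed: {a=10, b=9, d=9, e=12}
Op 1: BEGIN: in_txn=True, pending={}
Op 2: ROLLBACK: discarded pending []; in_txn=False
Op 3: BEGIN: in_txn=True, pending={}
Op 4: UPDATE d=4 (pending; pending now {d=4})
Op 5: COMMIT: merged ['d'] into committed; committed now {a=10, b=9, d=4, e=12}
Op 6: UPDATE b=16 (auto-commit; committed b=16)
Op 7: BEGIN: in_txn=True, pending={}
Final committed: {a=10, b=16, d=4, e=12}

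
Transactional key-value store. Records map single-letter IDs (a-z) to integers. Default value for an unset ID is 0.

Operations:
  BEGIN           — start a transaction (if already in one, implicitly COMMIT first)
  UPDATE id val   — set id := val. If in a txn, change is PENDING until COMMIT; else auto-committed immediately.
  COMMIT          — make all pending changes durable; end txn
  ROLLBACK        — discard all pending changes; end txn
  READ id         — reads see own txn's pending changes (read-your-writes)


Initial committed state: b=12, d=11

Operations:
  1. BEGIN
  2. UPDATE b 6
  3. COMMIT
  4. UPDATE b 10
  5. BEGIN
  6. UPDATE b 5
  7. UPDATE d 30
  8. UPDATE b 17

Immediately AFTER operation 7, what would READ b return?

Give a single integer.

Answer: 5

Derivation:
Initial committed: {b=12, d=11}
Op 1: BEGIN: in_txn=True, pending={}
Op 2: UPDATE b=6 (pending; pending now {b=6})
Op 3: COMMIT: merged ['b'] into committed; committed now {b=6, d=11}
Op 4: UPDATE b=10 (auto-commit; committed b=10)
Op 5: BEGIN: in_txn=True, pending={}
Op 6: UPDATE b=5 (pending; pending now {b=5})
Op 7: UPDATE d=30 (pending; pending now {b=5, d=30})
After op 7: visible(b) = 5 (pending={b=5, d=30}, committed={b=10, d=11})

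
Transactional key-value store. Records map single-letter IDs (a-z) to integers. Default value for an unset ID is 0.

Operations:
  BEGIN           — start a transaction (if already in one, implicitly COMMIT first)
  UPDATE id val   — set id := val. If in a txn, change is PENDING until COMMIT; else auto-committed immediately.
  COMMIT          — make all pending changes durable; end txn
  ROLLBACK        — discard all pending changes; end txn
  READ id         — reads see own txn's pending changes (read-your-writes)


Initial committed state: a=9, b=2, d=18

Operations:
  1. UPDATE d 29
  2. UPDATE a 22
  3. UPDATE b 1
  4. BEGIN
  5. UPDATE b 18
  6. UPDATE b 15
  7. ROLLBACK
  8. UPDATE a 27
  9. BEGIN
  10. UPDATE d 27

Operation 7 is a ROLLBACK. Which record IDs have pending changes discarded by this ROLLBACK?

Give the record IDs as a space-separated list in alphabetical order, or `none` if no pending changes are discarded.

Answer: b

Derivation:
Initial committed: {a=9, b=2, d=18}
Op 1: UPDATE d=29 (auto-commit; committed d=29)
Op 2: UPDATE a=22 (auto-commit; committed a=22)
Op 3: UPDATE b=1 (auto-commit; committed b=1)
Op 4: BEGIN: in_txn=True, pending={}
Op 5: UPDATE b=18 (pending; pending now {b=18})
Op 6: UPDATE b=15 (pending; pending now {b=15})
Op 7: ROLLBACK: discarded pending ['b']; in_txn=False
Op 8: UPDATE a=27 (auto-commit; committed a=27)
Op 9: BEGIN: in_txn=True, pending={}
Op 10: UPDATE d=27 (pending; pending now {d=27})
ROLLBACK at op 7 discards: ['b']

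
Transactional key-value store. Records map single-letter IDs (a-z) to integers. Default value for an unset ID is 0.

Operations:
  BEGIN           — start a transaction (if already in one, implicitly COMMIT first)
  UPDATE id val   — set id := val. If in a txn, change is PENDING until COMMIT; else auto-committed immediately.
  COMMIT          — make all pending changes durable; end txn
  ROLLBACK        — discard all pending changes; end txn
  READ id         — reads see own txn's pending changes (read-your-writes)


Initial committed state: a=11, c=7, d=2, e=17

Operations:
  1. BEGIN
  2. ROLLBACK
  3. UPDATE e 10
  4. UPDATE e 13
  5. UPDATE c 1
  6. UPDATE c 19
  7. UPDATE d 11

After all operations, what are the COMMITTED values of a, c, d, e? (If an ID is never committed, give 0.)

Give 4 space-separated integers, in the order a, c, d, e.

Answer: 11 19 11 13

Derivation:
Initial committed: {a=11, c=7, d=2, e=17}
Op 1: BEGIN: in_txn=True, pending={}
Op 2: ROLLBACK: discarded pending []; in_txn=False
Op 3: UPDATE e=10 (auto-commit; committed e=10)
Op 4: UPDATE e=13 (auto-commit; committed e=13)
Op 5: UPDATE c=1 (auto-commit; committed c=1)
Op 6: UPDATE c=19 (auto-commit; committed c=19)
Op 7: UPDATE d=11 (auto-commit; committed d=11)
Final committed: {a=11, c=19, d=11, e=13}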